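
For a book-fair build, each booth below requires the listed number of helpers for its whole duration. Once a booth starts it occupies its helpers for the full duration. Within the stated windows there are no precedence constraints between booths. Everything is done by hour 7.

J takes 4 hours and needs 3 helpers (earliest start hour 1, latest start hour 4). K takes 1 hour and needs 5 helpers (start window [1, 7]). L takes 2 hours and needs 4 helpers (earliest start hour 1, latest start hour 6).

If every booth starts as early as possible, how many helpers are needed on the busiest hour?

12

Early-start schedule: J@1, K@1, L@1.
Load per hour: hour 1: 12, hour 2: 7, hour 3: 3, hour 4: 3, hour 5: 0, hour 6: 0, hour 7: 0.
Peak is 12.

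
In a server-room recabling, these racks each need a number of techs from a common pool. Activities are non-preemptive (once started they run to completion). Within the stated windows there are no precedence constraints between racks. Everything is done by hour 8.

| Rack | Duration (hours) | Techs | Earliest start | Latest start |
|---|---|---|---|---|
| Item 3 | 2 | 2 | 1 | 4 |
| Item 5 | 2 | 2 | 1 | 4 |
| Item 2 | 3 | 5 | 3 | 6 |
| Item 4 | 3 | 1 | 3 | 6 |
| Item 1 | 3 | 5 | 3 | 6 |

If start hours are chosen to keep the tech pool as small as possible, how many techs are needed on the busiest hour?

6

Early-start (Item 3@1, Item 5@1, Item 2@3, Item 4@3, Item 1@3) gives peak 11: h1:4  h2:4  h3:11  h4:11  h5:11  h6:0  h7:0  h8:0.
Shift Item 1→6.
Schedule Item 3@1, Item 5@1, Item 2@3, Item 4@3, Item 1@6: h1:4  h2:4  h3:6  h4:6  h5:6  h6:5  h7:5  h8:5 — peak 6.
Total tech-hours = 41 over 8 hours ⇒ peak ≥ ⌈41/8⌉ = 6, so 6 is optimal.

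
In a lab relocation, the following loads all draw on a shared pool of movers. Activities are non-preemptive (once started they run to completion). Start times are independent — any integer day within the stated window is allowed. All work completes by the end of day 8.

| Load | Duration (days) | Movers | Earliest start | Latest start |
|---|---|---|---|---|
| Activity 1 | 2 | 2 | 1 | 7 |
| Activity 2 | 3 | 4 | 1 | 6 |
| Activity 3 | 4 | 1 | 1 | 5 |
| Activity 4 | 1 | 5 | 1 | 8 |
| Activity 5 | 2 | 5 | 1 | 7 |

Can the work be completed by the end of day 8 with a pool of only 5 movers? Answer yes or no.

yes

Schedule Activity 1@1, Activity 2@3, Activity 3@1, Activity 4@6, Activity 5@7: d1:3  d2:3  d3:5  d4:5  d5:4  d6:5  d7:5  d8:5 — peak 5 ≤ 5.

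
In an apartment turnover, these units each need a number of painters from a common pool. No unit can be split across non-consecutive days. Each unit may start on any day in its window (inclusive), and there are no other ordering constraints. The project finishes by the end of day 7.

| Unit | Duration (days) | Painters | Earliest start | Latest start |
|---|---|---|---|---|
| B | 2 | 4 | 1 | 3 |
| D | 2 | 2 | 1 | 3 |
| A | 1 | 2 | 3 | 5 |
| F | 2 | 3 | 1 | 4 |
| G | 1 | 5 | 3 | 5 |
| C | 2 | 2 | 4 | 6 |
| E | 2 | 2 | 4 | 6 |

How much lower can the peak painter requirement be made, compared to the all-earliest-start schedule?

Early-start peak: d1:9  d2:9  d3:7  d4:4  d5:4  d6:0  d7:0 ⇒ 9.
Leveled (B@1, D@1, A@3, F@3, G@5, C@6, E@6): d1:6  d2:6  d3:5  d4:3  d5:5  d6:4  d7:4 ⇒ 6.
Reduction 9 − 6 = 3.

3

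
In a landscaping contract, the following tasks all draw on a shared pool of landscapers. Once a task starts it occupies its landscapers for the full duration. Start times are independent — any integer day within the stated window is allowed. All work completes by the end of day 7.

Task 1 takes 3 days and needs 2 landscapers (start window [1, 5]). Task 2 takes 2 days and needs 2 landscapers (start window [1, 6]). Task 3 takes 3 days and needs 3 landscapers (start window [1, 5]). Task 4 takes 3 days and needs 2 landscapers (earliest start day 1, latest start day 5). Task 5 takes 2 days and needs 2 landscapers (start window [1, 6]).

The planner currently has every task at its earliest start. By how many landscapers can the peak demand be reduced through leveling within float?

Early-start peak: d1:11  d2:11  d3:7  d4:0  d5:0  d6:0  d7:0 ⇒ 11.
Leveled (Task 1@1, Task 2@1, Task 3@3, Task 4@4, Task 5@6): d1:4  d2:4  d3:5  d4:5  d5:5  d6:4  d7:2 ⇒ 5.
Reduction 11 − 5 = 6.

6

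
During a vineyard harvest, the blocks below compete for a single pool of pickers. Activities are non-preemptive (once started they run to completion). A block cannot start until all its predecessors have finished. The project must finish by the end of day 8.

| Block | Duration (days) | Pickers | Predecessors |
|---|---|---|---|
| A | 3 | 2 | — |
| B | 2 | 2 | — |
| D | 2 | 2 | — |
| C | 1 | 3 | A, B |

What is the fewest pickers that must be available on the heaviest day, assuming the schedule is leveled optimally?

Early-start (A@1, B@1, D@1, C@4) gives peak 6: d1:6  d2:6  d3:2  d4:3  d5:0  d6:0  d7:0  d8:0.
Shift B→4, D→6, C→8.
Schedule A@1, B@4, D@6, C@8: d1:2  d2:2  d3:2  d4:2  d5:2  d6:2  d7:2  d8:3 — peak 3.
Total picker-days = 17 over 8 days ⇒ peak ≥ ⌈17/8⌉ = 3, so 3 is optimal.

3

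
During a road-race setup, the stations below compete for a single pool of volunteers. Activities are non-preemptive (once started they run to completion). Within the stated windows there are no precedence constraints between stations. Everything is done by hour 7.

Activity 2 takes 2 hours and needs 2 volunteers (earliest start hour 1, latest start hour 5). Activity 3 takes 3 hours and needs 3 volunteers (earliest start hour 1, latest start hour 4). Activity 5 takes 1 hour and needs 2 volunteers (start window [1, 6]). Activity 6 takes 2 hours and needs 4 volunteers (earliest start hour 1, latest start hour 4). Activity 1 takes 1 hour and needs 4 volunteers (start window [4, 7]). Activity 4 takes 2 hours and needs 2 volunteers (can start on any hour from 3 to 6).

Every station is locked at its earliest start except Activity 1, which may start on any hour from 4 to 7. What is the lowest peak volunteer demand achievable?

Activity 1@4: h1:11  h2:9  h3:5  h4:6  h5:0  h6:0  h7:0 → peak 11
Activity 1@5: h1:11  h2:9  h3:5  h4:2  h5:4  h6:0  h7:0 → peak 11
Activity 1@6: h1:11  h2:9  h3:5  h4:2  h5:0  h6:4  h7:0 → peak 11
Activity 1@7: h1:11  h2:9  h3:5  h4:2  h5:0  h6:0  h7:4 → peak 11
Best is Activity 1@4, peak 11.

11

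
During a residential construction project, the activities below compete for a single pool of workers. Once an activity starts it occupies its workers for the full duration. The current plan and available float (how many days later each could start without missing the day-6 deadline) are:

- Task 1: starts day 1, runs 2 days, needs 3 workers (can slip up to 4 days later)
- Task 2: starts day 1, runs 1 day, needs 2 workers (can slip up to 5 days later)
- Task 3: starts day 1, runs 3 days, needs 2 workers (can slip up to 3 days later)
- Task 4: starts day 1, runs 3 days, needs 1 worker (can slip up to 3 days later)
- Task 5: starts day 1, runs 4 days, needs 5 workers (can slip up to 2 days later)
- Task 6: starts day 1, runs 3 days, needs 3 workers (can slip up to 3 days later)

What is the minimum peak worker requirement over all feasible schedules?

8

Early-start (Task 1@1, Task 2@1, Task 3@1, Task 4@1, Task 5@1, Task 6@1) gives peak 16: d1:16  d2:14  d3:11  d4:5  d5:0  d6:0.
Shift Task 5→3, Task 6→4.
Schedule Task 1@1, Task 2@1, Task 3@1, Task 4@1, Task 5@3, Task 6@4: d1:8  d2:6  d3:8  d4:8  d5:8  d6:8 — peak 8.
Total worker-days = 46 over 6 days ⇒ peak ≥ ⌈46/6⌉ = 8, so 8 is optimal.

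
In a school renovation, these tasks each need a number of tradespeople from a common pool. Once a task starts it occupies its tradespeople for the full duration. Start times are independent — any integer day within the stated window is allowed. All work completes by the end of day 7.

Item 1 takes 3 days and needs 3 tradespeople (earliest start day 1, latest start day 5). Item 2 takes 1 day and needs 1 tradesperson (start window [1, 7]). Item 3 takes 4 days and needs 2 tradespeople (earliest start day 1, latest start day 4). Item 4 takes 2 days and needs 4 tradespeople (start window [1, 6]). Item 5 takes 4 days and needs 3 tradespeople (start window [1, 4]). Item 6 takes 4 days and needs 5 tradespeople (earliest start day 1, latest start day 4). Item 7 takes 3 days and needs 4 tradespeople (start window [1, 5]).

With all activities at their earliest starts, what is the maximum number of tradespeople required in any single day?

22

Early-start schedule: Item 1@1, Item 2@1, Item 3@1, Item 4@1, Item 5@1, Item 6@1, Item 7@1.
Load per day: day 1: 22, day 2: 21, day 3: 17, day 4: 10, day 5: 0, day 6: 0, day 7: 0.
Peak is 22.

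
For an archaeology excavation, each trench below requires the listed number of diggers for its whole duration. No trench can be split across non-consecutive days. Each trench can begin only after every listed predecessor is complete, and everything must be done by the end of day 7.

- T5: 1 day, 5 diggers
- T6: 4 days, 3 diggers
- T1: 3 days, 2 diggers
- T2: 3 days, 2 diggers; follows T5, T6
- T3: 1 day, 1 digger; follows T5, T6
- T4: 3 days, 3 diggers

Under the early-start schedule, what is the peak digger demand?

13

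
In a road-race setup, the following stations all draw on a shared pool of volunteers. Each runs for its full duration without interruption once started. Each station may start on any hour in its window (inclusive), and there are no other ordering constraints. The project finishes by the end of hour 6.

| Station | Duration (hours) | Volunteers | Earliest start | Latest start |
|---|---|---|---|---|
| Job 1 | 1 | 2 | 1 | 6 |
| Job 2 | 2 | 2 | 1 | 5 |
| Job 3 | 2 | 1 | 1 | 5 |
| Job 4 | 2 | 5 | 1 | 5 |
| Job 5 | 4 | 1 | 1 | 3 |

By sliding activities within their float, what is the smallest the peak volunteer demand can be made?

Early-start (Job 1@1, Job 2@1, Job 3@1, Job 4@1, Job 5@1) gives peak 11: h1:11  h2:9  h3:1  h4:1  h5:0  h6:0.
Shift Job 3→2, Job 4→5.
Schedule Job 1@1, Job 2@1, Job 3@2, Job 4@5, Job 5@1: h1:5  h2:4  h3:2  h4:1  h5:5  h6:5 — peak 5.

5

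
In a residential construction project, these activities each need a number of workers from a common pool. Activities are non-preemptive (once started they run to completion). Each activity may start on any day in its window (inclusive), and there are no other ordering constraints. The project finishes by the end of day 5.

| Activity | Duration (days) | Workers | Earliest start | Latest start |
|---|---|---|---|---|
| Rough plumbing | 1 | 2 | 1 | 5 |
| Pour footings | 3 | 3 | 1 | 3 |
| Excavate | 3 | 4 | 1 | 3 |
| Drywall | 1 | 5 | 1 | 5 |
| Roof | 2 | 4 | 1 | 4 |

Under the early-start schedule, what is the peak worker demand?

18

Early-start schedule: Rough plumbing@1, Pour footings@1, Excavate@1, Drywall@1, Roof@1.
Load per day: day 1: 18, day 2: 11, day 3: 7, day 4: 0, day 5: 0.
Peak is 18.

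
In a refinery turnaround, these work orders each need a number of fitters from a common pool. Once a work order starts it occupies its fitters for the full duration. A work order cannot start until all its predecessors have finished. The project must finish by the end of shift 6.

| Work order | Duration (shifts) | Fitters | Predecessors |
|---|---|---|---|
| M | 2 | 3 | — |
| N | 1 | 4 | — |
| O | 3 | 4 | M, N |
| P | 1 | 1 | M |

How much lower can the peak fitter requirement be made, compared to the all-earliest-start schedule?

Early-start peak: s1:7  s2:3  s3:5  s4:4  s5:4  s6:0 ⇒ 7.
Leveled (M@1, N@3, O@4, P@3): s1:3  s2:3  s3:5  s4:4  s5:4  s6:4 ⇒ 5.
Reduction 7 − 5 = 2.

2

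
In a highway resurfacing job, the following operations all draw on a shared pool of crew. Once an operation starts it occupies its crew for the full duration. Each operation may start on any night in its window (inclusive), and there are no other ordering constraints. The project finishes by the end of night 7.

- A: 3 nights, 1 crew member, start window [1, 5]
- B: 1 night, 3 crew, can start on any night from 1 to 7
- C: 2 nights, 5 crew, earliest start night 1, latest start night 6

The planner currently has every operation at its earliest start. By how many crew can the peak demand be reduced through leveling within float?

Early-start peak: n1:9  n2:6  n3:1  n4:0  n5:0  n6:0  n7:0 ⇒ 9.
Leveled (A@1, B@1, C@4): n1:4  n2:1  n3:1  n4:5  n5:5  n6:0  n7:0 ⇒ 5.
Reduction 9 − 5 = 4.

4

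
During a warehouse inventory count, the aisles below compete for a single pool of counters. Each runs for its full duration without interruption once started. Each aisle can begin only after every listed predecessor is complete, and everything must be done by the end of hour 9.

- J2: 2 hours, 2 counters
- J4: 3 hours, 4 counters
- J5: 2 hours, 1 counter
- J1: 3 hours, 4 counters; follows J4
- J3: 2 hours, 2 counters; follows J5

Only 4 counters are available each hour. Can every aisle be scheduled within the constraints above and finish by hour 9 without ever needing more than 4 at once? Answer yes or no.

no

The minimum achievable peak is 5; 4 < 5, so no feasible schedule stays within the cap.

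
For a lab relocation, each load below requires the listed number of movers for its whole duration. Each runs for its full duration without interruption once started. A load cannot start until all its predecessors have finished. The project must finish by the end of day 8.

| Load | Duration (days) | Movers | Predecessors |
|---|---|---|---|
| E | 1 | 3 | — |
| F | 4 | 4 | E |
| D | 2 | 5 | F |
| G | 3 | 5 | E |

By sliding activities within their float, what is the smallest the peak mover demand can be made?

9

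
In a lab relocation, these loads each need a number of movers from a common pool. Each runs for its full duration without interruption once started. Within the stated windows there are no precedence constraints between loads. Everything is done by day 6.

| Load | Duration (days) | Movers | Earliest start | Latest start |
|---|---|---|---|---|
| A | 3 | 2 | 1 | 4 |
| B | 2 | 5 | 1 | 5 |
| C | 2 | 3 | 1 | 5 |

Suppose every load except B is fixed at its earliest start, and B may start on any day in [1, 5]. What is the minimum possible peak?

5

B@1: d1:10  d2:10  d3:2  d4:0  d5:0  d6:0 → peak 10
B@2: d1:5  d2:10  d3:7  d4:0  d5:0  d6:0 → peak 10
B@3: d1:5  d2:5  d3:7  d4:5  d5:0  d6:0 → peak 7
B@4: d1:5  d2:5  d3:2  d4:5  d5:5  d6:0 → peak 5
B@5: d1:5  d2:5  d3:2  d4:0  d5:5  d6:5 → peak 5
Best is B@4, peak 5.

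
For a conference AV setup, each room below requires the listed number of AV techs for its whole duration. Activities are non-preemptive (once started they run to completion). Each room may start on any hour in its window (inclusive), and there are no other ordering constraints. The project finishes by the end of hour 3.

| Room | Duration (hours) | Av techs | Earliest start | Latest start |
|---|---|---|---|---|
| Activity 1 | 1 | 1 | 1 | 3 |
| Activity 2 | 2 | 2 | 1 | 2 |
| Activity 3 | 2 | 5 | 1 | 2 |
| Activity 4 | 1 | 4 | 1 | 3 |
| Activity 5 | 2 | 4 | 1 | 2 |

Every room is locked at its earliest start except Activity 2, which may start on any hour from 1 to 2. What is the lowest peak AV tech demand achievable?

14

Activity 2@1: h1:16  h2:11  h3:0 → peak 16
Activity 2@2: h1:14  h2:11  h3:2 → peak 14
Best is Activity 2@2, peak 14.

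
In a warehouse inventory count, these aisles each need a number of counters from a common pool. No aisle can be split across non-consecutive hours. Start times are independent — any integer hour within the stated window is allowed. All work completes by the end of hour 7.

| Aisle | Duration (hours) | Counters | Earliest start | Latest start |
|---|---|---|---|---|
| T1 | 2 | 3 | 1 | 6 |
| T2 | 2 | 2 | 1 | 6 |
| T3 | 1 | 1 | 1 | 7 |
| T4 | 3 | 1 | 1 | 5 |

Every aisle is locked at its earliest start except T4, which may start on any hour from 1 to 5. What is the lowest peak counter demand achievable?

T4@1: h1:7  h2:6  h3:1  h4:0  h5:0  h6:0  h7:0 → peak 7
T4@2: h1:6  h2:6  h3:1  h4:1  h5:0  h6:0  h7:0 → peak 6
T4@3: h1:6  h2:5  h3:1  h4:1  h5:1  h6:0  h7:0 → peak 6
T4@4: h1:6  h2:5  h3:0  h4:1  h5:1  h6:1  h7:0 → peak 6
T4@5: h1:6  h2:5  h3:0  h4:0  h5:1  h6:1  h7:1 → peak 6
Best is T4@2, peak 6.

6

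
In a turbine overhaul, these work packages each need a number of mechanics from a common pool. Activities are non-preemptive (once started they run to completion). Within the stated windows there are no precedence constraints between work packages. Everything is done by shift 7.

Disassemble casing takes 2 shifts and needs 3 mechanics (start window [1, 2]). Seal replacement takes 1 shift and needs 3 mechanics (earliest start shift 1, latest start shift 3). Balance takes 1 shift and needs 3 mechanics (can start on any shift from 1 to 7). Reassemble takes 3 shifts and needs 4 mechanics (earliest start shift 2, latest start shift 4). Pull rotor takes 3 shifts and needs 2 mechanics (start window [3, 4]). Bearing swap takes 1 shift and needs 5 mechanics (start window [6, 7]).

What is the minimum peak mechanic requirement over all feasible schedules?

Early-start (Disassemble casing@1, Seal replacement@1, Balance@1, Reassemble@2, Pull rotor@3, Bearing swap@6) gives peak 9: s1:9  s2:7  s3:6  s4:6  s5:2  s6:5  s7:0.
Shift Balance→2, Reassemble→3.
Schedule Disassemble casing@1, Seal replacement@1, Balance@2, Reassemble@3, Pull rotor@3, Bearing swap@6: s1:6  s2:6  s3:6  s4:6  s5:6  s6:5  s7:0 — peak 6.

6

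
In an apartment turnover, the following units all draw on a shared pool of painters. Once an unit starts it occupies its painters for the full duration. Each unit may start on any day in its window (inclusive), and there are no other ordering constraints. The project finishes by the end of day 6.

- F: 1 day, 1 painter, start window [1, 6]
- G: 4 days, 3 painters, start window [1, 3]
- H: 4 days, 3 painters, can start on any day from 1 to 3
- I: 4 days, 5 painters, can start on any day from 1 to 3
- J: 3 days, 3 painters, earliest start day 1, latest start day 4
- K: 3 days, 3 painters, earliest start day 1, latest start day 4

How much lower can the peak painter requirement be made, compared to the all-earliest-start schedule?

4

Early-start peak: d1:18  d2:17  d3:17  d4:11  d5:0  d6:0 ⇒ 18.
Leveled (F@1, G@1, H@1, I@2, J@1, K@4): d1:10  d2:14  d3:14  d4:14  d5:8  d6:3 ⇒ 14.
Reduction 18 − 14 = 4.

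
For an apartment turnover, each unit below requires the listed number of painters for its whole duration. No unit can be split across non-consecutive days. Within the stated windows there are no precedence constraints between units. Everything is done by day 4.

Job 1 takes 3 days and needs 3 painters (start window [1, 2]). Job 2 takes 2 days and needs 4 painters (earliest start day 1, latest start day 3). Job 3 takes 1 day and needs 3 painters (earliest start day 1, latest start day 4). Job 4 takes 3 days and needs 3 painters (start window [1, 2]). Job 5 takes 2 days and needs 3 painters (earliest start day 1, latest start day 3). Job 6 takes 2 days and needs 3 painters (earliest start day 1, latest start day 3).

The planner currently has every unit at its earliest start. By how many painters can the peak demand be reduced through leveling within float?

Early-start peak: d1:19  d2:16  d3:6  d4:0 ⇒ 19.
Leveled (Job 1@1, Job 2@1, Job 3@1, Job 4@2, Job 5@3, Job 6@3): d1:10  d2:10  d3:12  d4:9 ⇒ 12.
Reduction 19 − 12 = 7.

7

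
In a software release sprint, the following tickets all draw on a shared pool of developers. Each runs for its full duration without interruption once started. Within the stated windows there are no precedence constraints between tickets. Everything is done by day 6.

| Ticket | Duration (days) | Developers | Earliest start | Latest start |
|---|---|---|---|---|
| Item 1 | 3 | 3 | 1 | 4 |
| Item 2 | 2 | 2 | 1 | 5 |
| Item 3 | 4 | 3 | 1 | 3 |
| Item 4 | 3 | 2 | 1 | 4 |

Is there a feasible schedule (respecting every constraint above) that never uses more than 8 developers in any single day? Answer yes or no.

yes

Schedule Item 1@1, Item 2@1, Item 3@3, Item 4@4: d1:5  d2:5  d3:6  d4:5  d5:5  d6:5 — peak 6 ≤ 8.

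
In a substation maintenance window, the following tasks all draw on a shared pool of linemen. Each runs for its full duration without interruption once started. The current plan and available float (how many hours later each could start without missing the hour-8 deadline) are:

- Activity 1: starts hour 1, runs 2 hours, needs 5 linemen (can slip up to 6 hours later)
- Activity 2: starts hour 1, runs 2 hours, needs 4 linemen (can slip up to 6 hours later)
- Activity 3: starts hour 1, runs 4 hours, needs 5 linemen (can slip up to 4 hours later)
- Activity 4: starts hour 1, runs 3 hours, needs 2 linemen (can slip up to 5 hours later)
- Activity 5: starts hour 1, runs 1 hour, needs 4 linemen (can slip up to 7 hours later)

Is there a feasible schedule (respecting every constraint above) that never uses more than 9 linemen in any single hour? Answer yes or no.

Schedule Activity 1@1, Activity 2@3, Activity 3@5, Activity 4@1, Activity 5@4: h1:7  h2:7  h3:6  h4:8  h5:5  h6:5  h7:5  h8:5 — peak 8 ≤ 9.

yes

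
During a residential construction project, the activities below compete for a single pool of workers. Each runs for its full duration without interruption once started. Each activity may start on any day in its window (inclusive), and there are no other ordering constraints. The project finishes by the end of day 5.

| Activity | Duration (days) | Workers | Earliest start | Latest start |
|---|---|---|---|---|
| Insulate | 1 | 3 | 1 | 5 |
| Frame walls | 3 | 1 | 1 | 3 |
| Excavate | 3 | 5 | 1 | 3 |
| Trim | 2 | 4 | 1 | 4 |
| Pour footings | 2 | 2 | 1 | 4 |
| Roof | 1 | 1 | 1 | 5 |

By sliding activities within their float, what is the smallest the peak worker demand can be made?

Early-start (Insulate@1, Frame walls@1, Excavate@1, Trim@1, Pour footings@1, Roof@1) gives peak 16: d1:16  d2:12  d3:6  d4:0  d5:0.
Shift Excavate→3, Pour footings→2, Roof→2.
Schedule Insulate@1, Frame walls@1, Excavate@3, Trim@1, Pour footings@2, Roof@2: d1:8  d2:8  d3:8  d4:5  d5:5 — peak 8.

8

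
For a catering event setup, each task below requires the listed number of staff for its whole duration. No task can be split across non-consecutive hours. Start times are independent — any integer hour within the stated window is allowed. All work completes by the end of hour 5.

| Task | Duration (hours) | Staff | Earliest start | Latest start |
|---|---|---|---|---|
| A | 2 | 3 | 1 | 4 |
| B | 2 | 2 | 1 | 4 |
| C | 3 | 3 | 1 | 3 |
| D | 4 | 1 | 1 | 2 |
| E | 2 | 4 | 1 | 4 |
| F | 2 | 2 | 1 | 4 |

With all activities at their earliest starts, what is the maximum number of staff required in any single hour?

Early-start schedule: A@1, B@1, C@1, D@1, E@1, F@1.
Load per hour: hour 1: 15, hour 2: 15, hour 3: 4, hour 4: 1, hour 5: 0.
Peak is 15.

15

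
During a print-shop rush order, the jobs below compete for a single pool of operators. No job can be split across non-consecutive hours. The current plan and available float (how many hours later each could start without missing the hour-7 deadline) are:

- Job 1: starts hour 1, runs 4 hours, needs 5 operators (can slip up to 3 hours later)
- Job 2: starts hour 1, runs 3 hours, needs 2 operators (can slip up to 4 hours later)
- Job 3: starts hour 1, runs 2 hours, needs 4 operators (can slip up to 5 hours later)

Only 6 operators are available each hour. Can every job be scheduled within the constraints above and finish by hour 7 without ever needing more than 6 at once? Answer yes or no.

Schedule Job 1@1, Job 2@5, Job 3@5: h1:5  h2:5  h3:5  h4:5  h5:6  h6:6  h7:2 — peak 6 ≤ 6.

yes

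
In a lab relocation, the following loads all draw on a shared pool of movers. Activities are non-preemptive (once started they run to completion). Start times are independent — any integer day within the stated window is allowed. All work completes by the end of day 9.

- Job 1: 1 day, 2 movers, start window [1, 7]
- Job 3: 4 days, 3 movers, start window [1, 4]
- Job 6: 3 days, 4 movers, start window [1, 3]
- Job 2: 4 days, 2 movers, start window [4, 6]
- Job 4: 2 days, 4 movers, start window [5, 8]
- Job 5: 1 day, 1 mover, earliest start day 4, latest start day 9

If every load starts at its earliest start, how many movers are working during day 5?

6

At early start, day 5 has: Job 2, Job 4.
Demand: 2 + 4 = 6.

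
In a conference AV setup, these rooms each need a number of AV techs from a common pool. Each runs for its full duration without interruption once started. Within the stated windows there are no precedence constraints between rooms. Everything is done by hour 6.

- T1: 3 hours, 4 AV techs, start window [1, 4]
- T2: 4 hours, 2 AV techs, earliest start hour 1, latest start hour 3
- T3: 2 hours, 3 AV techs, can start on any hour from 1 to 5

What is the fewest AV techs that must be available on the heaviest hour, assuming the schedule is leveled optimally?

6

Early-start (T1@1, T2@1, T3@1) gives peak 9: h1:9  h2:9  h3:6  h4:2  h5:0  h6:0.
Shift T3→4.
Schedule T1@1, T2@1, T3@4: h1:6  h2:6  h3:6  h4:5  h5:3  h6:0 — peak 6.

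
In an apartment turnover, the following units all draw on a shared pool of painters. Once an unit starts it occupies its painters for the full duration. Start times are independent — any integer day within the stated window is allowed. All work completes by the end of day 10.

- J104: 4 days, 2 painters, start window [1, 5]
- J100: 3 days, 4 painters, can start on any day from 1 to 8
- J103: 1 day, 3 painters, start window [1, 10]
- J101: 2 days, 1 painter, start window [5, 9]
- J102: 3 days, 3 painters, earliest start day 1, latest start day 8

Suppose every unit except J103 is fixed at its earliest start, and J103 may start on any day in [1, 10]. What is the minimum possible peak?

J103@1: d1:12  d2:9  d3:9  d4:2  d5:1  d6:1  d7:0  d8:0  d9:0  d10:0 → peak 12
J103@2: d1:9  d2:12  d3:9  d4:2  d5:1  d6:1  d7:0  d8:0  d9:0  d10:0 → peak 12
J103@3: d1:9  d2:9  d3:12  d4:2  d5:1  d6:1  d7:0  d8:0  d9:0  d10:0 → peak 12
J103@4: d1:9  d2:9  d3:9  d4:5  d5:1  d6:1  d7:0  d8:0  d9:0  d10:0 → peak 9
J103@5: d1:9  d2:9  d3:9  d4:2  d5:4  d6:1  d7:0  d8:0  d9:0  d10:0 → peak 9
J103@6: d1:9  d2:9  d3:9  d4:2  d5:1  d6:4  d7:0  d8:0  d9:0  d10:0 → peak 9
J103@7: d1:9  d2:9  d3:9  d4:2  d5:1  d6:1  d7:3  d8:0  d9:0  d10:0 → peak 9
J103@8: d1:9  d2:9  d3:9  d4:2  d5:1  d6:1  d7:0  d8:3  d9:0  d10:0 → peak 9
J103@9: d1:9  d2:9  d3:9  d4:2  d5:1  d6:1  d7:0  d8:0  d9:3  d10:0 → peak 9
J103@10: d1:9  d2:9  d3:9  d4:2  d5:1  d6:1  d7:0  d8:0  d9:0  d10:3 → peak 9
Best is J103@4, peak 9.

9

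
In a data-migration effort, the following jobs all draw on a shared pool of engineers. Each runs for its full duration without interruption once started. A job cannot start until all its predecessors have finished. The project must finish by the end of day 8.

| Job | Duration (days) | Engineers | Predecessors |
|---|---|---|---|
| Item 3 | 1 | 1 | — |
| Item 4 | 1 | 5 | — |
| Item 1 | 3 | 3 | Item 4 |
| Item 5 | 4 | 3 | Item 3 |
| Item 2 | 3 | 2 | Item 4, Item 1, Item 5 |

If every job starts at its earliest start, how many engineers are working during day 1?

6

At early start, day 1 has: Item 3, Item 4.
Demand: 1 + 5 = 6.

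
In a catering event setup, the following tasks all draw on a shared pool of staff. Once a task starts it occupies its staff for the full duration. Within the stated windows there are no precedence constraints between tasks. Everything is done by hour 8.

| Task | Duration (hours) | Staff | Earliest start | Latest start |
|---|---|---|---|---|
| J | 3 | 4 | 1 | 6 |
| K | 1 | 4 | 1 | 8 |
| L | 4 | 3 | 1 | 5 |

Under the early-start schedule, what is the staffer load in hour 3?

7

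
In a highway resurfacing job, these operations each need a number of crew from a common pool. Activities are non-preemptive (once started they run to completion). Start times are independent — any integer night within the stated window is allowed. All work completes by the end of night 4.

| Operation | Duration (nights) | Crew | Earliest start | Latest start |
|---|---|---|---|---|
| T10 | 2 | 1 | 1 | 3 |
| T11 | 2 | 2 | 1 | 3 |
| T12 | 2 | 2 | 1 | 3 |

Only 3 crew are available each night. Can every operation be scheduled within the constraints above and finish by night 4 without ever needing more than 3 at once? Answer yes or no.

yes

Schedule T10@1, T11@1, T12@3: n1:3  n2:3  n3:2  n4:2 — peak 3 ≤ 3.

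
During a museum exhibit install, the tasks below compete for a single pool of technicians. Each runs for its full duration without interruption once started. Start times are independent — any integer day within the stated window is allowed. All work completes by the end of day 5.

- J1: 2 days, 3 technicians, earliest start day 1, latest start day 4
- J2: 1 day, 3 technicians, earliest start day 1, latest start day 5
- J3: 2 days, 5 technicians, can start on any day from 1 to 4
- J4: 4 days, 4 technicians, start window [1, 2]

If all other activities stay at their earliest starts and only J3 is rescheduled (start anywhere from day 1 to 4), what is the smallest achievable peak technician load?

J3@1: d1:15  d2:12  d3:4  d4:4  d5:0 → peak 15
J3@2: d1:10  d2:12  d3:9  d4:4  d5:0 → peak 12
J3@3: d1:10  d2:7  d3:9  d4:9  d5:0 → peak 10
J3@4: d1:10  d2:7  d3:4  d4:9  d5:5 → peak 10
Best is J3@3, peak 10.

10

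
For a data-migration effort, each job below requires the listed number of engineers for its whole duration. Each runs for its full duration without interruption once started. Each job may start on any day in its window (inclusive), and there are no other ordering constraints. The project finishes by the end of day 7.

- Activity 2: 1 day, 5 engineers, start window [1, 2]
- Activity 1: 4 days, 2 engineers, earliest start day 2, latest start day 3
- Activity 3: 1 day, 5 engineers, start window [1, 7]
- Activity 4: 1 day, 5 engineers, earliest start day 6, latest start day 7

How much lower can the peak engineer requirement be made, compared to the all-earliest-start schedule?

5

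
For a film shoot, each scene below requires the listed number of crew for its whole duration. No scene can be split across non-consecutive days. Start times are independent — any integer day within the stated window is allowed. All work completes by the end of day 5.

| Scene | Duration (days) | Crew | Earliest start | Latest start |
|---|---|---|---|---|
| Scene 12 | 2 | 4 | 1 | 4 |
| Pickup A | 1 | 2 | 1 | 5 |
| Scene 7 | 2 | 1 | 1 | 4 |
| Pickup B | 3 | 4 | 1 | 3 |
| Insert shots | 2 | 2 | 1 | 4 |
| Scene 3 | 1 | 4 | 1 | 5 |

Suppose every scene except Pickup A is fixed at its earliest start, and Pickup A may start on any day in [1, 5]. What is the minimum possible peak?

Pickup A@1: d1:17  d2:11  d3:4  d4:0  d5:0 → peak 17
Pickup A@2: d1:15  d2:13  d3:4  d4:0  d5:0 → peak 15
Pickup A@3: d1:15  d2:11  d3:6  d4:0  d5:0 → peak 15
Pickup A@4: d1:15  d2:11  d3:4  d4:2  d5:0 → peak 15
Pickup A@5: d1:15  d2:11  d3:4  d4:0  d5:2 → peak 15
Best is Pickup A@2, peak 15.

15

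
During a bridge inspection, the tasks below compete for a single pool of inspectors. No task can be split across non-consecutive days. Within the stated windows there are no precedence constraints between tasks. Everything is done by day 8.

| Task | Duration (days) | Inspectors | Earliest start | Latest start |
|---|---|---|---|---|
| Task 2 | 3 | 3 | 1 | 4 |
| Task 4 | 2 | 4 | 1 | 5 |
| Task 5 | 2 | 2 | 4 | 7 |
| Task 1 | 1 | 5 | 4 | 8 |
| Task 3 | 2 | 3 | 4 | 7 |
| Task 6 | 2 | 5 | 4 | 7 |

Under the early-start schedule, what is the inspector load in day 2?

7

At early start, day 2 has: Task 2, Task 4.
Demand: 3 + 4 = 7.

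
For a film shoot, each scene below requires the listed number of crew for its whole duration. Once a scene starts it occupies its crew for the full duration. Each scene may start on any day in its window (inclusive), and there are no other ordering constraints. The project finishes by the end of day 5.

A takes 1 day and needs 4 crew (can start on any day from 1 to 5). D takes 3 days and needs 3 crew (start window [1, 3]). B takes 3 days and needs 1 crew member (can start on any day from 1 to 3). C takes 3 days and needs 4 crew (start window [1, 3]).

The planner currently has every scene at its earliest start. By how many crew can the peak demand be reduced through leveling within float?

Early-start peak: d1:12  d2:8  d3:8  d4:0  d5:0 ⇒ 12.
Leveled (A@1, D@1, B@1, C@2): d1:8  d2:8  d3:8  d4:4  d5:0 ⇒ 8.
Reduction 12 − 8 = 4.

4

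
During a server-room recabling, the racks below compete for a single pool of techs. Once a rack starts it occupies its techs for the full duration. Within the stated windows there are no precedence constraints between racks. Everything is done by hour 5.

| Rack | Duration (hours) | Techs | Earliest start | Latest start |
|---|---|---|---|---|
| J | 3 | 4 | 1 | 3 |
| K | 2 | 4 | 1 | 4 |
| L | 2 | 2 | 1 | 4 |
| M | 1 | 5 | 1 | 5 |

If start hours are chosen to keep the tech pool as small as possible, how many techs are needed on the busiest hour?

Early-start (J@1, K@1, L@1, M@1) gives peak 15: h1:15  h2:10  h3:4  h4:0  h5:0.
Shift L→3, M→4.
Schedule J@1, K@1, L@3, M@4: h1:8  h2:8  h3:6  h4:7  h5:0 — peak 8.

8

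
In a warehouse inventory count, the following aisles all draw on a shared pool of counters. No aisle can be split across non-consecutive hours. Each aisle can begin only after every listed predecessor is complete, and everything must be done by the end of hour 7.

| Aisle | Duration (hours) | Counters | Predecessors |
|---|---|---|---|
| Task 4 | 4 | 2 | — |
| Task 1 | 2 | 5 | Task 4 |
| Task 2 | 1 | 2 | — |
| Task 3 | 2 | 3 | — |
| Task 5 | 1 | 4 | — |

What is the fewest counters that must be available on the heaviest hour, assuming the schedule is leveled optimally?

5

Early-start (Task 4@1, Task 1@5, Task 2@1, Task 3@1, Task 5@1) gives peak 11: h1:11  h2:5  h3:2  h4:2  h5:5  h6:5  h7:0.
Shift Task 3→2, Task 5→7.
Schedule Task 4@1, Task 1@5, Task 2@1, Task 3@2, Task 5@7: h1:4  h2:5  h3:5  h4:2  h5:5  h6:5  h7:4 — peak 5.
Total counter-hours = 30 over 7 hours ⇒ peak ≥ ⌈30/7⌉ = 5, so 5 is optimal.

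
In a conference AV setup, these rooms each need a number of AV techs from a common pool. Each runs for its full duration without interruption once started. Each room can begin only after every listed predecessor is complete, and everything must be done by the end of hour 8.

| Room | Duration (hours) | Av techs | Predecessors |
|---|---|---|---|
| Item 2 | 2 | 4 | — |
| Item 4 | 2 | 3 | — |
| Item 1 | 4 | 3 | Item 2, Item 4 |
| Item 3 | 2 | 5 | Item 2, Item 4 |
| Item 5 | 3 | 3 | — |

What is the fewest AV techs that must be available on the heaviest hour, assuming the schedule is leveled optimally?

Early-start (Item 2@1, Item 4@1, Item 1@3, Item 3@3, Item 5@1) gives peak 11: h1:10  h2:10  h3:11  h4:8  h5:3  h6:3  h7:0  h8:0.
Shift Item 3→7, Item 5→3.
Schedule Item 2@1, Item 4@1, Item 1@3, Item 3@7, Item 5@3: h1:7  h2:7  h3:6  h4:6  h5:6  h6:3  h7:5  h8:5 — peak 7.

7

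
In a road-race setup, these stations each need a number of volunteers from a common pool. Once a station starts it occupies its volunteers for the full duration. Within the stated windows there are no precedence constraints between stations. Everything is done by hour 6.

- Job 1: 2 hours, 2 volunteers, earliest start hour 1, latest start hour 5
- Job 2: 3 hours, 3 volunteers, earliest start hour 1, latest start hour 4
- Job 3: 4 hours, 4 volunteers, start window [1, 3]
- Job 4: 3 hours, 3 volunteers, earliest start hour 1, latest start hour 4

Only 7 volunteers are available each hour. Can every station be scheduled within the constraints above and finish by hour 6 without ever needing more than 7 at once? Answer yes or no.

yes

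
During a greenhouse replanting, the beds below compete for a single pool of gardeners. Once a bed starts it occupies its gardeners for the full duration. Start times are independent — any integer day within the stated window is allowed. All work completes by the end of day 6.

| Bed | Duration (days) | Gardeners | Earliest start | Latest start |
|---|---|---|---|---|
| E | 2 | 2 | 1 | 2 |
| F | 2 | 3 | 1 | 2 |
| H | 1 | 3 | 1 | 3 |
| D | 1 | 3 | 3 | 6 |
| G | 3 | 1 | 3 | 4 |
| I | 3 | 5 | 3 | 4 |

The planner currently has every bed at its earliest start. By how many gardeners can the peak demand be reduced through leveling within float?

3

Early-start peak: d1:8  d2:5  d3:9  d4:6  d5:6  d6:0 ⇒ 9.
Leveled (E@1, F@1, H@3, D@3, G@4, I@4): d1:5  d2:5  d3:6  d4:6  d5:6  d6:6 ⇒ 6.
Reduction 9 − 6 = 3.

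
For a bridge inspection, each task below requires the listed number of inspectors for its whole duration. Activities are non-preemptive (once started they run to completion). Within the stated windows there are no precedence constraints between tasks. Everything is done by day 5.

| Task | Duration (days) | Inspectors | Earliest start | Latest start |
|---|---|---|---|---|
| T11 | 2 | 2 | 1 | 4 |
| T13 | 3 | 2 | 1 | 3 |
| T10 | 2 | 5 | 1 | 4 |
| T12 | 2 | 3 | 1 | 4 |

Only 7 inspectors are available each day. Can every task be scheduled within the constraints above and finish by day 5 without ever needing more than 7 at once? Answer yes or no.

yes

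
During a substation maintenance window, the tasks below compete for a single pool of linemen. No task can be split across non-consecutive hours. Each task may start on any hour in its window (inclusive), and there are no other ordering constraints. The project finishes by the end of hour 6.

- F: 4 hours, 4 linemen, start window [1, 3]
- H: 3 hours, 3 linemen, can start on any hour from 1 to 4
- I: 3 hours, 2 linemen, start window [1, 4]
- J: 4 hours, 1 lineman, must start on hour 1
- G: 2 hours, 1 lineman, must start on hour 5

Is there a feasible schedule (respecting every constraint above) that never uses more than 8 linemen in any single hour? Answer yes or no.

yes

Schedule F@1, H@1, I@4, J@1, G@5: h1:8  h2:8  h3:8  h4:7  h5:3  h6:3 — peak 8 ≤ 8.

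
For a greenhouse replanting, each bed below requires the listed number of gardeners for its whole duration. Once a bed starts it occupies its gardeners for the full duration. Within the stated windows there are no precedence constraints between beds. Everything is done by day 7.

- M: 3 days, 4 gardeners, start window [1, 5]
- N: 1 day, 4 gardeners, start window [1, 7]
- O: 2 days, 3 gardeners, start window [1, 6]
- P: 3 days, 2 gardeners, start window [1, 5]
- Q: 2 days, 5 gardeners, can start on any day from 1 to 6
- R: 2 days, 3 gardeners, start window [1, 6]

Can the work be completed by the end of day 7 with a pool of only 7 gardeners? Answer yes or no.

yes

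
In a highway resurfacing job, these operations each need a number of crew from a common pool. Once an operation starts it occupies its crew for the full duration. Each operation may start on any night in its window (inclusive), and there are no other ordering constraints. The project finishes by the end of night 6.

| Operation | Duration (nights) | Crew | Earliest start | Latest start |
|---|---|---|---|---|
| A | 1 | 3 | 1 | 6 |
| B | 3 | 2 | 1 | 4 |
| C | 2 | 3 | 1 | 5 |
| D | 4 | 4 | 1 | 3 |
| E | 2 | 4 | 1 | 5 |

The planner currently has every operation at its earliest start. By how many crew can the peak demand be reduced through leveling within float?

9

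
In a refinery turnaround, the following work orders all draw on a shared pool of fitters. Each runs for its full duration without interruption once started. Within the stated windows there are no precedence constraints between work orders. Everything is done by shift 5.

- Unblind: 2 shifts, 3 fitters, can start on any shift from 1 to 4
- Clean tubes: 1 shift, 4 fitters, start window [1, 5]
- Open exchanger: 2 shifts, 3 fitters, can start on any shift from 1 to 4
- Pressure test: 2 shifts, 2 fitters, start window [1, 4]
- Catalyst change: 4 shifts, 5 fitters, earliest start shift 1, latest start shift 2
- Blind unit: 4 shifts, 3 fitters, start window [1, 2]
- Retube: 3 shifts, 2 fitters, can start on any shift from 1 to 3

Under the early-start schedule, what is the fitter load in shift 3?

10

At early start, shift 3 has: Catalyst change, Blind unit, Retube.
Demand: 5 + 3 + 2 = 10.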